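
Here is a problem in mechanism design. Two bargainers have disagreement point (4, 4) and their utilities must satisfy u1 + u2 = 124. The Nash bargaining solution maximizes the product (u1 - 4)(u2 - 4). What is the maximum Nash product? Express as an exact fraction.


Step 1: The Nash solution splits surplus symmetrically above the disagreement point
Step 2: u1 = (total + d1 - d2)/2 = (124 + 4 - 4)/2 = 62
Step 3: u2 = (total - d1 + d2)/2 = (124 - 4 + 4)/2 = 62
Step 4: Nash product = (62 - 4) * (62 - 4)
Step 5: = 58 * 58 = 3364

3364


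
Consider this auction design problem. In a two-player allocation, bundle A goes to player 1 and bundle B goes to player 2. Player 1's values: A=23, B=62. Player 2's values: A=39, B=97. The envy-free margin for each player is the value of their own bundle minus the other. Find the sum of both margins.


Step 1: Player 1's margin = v1(A) - v1(B) = 23 - 62 = -39
Step 2: Player 2's margin = v2(B) - v2(A) = 97 - 39 = 58
Step 3: Total margin = -39 + 58 = 19

19


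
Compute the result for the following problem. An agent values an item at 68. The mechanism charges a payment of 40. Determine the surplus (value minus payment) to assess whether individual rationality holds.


Step 1: Surplus = value - payment = 68 - 40 = 28
Step 2: IR is satisfied (surplus >= 0)

28


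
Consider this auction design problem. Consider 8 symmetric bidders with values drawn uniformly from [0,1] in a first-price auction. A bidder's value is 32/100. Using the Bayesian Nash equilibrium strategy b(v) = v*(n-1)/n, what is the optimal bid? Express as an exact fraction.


Step 1: The symmetric BNE bidding function is b(v) = v * (n-1) / n
Step 2: Substitute v = 8/25 and n = 8
Step 3: b = 8/25 * 7/8
Step 4: b = 7/25

7/25


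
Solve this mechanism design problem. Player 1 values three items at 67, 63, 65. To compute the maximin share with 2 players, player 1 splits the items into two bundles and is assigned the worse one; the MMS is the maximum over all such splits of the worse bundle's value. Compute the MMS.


Step 1: Item values = 67, 63, 65
Step 2: Enumerate all 2-bundle partitions and take the smaller bundle:
  Partition 1: {67} vs {63,65} -> bundles 67, 128; min = 67
  Partition 2: {63} vs {67,65} -> bundles 63, 132; min = 63
  Partition 3: {65} vs {67,63} -> bundles 65, 130; min = 65
Step 3: MMS = max(67, 63, 65) = 67

67


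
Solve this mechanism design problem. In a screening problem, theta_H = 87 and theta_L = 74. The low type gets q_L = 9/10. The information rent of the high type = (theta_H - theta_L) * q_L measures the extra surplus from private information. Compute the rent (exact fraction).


Step 1: theta_H - theta_L = 87 - 74 = 13
Step 2: Information rent = (theta_H - theta_L) * q_L
Step 3: = 13 * 9/10
Step 4: = 117/10

117/10


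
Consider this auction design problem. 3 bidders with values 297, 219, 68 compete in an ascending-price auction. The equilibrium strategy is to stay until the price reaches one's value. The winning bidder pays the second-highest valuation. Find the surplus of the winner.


Step 1: Identify the highest value: 297
Step 2: Identify the second-highest value: 219
Step 3: The final price = second-highest value = 219
Step 4: Surplus = 297 - 219 = 78

78


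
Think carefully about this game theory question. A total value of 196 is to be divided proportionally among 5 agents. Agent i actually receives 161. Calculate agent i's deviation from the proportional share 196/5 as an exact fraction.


Step 1: Proportional share = 196/5
Step 2: Agent's actual allocation = 161
Step 3: Excess = 161 - 196/5 = 609/5

609/5


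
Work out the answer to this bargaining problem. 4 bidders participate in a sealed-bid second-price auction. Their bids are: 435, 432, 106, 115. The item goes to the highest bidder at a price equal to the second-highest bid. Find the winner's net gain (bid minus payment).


Step 1: Sort bids in descending order: 435, 432, 115, 106
Step 2: The winning bid is the highest: 435
Step 3: The payment equals the second-highest bid: 432
Step 4: Surplus = winner's bid - payment = 435 - 432 = 3

3


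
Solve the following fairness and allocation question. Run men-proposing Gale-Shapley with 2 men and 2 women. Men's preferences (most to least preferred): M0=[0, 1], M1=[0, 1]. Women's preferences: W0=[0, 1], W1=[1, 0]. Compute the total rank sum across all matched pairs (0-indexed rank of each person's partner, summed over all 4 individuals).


Step 1: Run Gale-Shapley (men propose, women hold best offer):
  M0 proposes to W0; she accepts
  M1 proposes to W0; rejected
  M1 proposes to W1; she accepts
Step 2: Final matching: W0-M0, W1-M1
Step 3: 0-indexed ranks (man's rank of his match, then woman's): 0 + 0 + 1 + 0
Step 4: Total rank sum = 1

1


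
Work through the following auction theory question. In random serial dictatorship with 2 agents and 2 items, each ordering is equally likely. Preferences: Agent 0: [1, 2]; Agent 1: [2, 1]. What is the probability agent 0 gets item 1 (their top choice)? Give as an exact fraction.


Step 1: Agent 0 wants item 1
Step 2: There are 2 possible orderings of agents
Step 3: In 2 orderings, agent 0 gets item 1
Step 4: Probability = 2/2 = 1

1


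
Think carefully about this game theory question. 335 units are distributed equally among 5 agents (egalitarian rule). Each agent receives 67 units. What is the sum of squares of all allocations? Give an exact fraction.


Step 1: Each agent's share = 335/5 = 67
Step 2: Square of each share = (67)^2 = 4489
Step 3: Sum of squares = 5 * 4489 = 22445

22445


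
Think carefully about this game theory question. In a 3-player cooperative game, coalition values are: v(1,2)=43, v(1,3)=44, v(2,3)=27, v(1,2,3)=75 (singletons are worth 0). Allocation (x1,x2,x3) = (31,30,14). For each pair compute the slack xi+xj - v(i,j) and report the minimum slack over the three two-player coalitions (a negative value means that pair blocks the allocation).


Step 1: Slack for coalition (1,2): x1+x2 - v12 = 61 - 43 = 18
Step 2: Slack for coalition (1,3): x1+x3 - v13 = 45 - 44 = 1
Step 3: Slack for coalition (2,3): x2+x3 - v23 = 44 - 27 = 17
Step 4: Minimum slack = min(18, 1, 17) = 1, attained by (1,3); no pair can gain by deviating, so the allocation is in the core

1


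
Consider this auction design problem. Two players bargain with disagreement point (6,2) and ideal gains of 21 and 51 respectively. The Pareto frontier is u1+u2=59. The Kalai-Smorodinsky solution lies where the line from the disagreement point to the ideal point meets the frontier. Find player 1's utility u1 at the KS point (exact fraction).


Step 1: At the KS point, (u1-d1)/r1 = (u2-d2)/r2 = t and u1+u2 = 59
Step 2: u1 = d1 + r1*t and u2 = d2 + r2*t, so (d1 + r1*t) + (d2 + r2*t) = 59
Step 3: t = (59 - 6 - 2)/(21 + 51) = 51/72 = 17/24
Step 4: u1 = d1 + r1*t = 6 + 21 * 17/24 = 167/8
Step 5: (Check: u2 = d2 + r2*t = 305/8; u1+u2 = 167/8 + 305/8 = 59, on the frontier.)

167/8


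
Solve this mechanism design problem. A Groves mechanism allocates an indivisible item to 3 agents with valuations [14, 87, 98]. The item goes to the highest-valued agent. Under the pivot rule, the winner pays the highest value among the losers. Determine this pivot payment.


Step 1: The efficient winner is agent 2 with value 98
Step 2: Other agents' values: [14, 87]
Step 3: Pivot payment = max(others) = 87
Step 4: The winner pays 87

87


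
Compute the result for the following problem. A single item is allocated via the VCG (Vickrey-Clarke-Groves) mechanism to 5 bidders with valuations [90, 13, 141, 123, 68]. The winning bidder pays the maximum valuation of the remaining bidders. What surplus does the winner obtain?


Step 1: The winner is the agent with the highest value: agent 2 with value 141
Step 2: Values of other agents: [90, 13, 123, 68]
Step 3: VCG payment = max of others' values = 123
Step 4: Surplus = 141 - 123 = 18

18


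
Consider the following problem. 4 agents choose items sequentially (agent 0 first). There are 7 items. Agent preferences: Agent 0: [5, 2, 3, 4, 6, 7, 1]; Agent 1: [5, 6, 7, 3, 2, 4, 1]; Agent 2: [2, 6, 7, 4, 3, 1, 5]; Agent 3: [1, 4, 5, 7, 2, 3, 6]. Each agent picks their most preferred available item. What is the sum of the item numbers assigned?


Step 1: Agent 0 picks item 5
Step 2: Agent 1 picks item 6
Step 3: Agent 2 picks item 2
Step 4: Agent 3 picks item 1
Step 5: Sum = 5 + 6 + 2 + 1 = 14

14


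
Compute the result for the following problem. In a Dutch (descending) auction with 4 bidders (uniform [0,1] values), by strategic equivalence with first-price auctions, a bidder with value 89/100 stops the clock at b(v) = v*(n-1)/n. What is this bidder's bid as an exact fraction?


Step 1: Dutch auctions are strategically equivalent to first-price auctions
Step 2: The equilibrium bid is b(v) = v*(n-1)/n
Step 3: b = 89/100 * 3/4
Step 4: b = 267/400

267/400


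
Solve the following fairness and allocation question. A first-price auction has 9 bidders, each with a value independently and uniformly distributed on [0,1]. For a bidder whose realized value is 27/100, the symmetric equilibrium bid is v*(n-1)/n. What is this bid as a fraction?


Step 1: The symmetric BNE bidding function is b(v) = v * (n-1) / n
Step 2: Substitute v = 27/100 and n = 9
Step 3: b = 27/100 * 8/9
Step 4: b = 6/25

6/25


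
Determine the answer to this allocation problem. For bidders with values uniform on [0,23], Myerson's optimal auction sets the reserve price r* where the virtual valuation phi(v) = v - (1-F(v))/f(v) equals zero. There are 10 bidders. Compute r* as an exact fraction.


Step 1: For U[0,23], F(v) = v/23 and f(v) = 1/23
Step 2: phi(v) = v - (1 - v/23)/(1/23) = v - (23 - v) = 2v - 23
Step 3: Set phi(r*) = 0: 2r* - 23 = 0
Step 4: r* = 23/2 (the number of bidders n = 10 does not enter)

23/2


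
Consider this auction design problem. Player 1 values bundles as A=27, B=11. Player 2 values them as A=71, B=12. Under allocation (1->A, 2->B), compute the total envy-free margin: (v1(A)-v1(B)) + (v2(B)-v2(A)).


Step 1: Player 1's margin = v1(A) - v1(B) = 27 - 11 = 16
Step 2: Player 2's margin = v2(B) - v2(A) = 12 - 71 = -59
Step 3: Total margin = 16 + -59 = -43

-43


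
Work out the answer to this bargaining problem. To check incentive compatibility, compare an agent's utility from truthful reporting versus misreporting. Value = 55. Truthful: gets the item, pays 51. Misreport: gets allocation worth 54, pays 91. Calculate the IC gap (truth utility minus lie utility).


Step 1: U(truth) = value - payment = 55 - 51 = 4
Step 2: U(lie) = allocation - payment = 54 - 91 = -37
Step 3: IC gap = 4 - (-37) = 41

41


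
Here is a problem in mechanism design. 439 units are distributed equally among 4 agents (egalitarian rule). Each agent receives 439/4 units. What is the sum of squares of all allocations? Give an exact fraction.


Step 1: Each agent's share = 439/4
Step 2: Square of each share = (439/4)^2 = 192721/16
Step 3: Sum of squares = 4 * 192721/16 = 192721/4

192721/4


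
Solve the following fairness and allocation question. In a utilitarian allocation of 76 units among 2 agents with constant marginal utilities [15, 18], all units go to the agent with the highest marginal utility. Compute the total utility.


Step 1: The marginal utilities are [15, 18]
Step 2: The highest marginal utility is 18
Step 3: All 76 units go to that agent
Step 4: Total utility = 18 * 76 = 1368

1368


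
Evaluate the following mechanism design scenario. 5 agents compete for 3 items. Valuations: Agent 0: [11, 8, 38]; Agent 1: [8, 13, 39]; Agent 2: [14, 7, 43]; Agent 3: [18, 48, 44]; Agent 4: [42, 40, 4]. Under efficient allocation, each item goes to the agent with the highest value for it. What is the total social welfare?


Step 1: For each item, find the maximum value among all agents.
Step 2: Item 0 -> Agent 4 (value 42)
Step 3: Item 1 -> Agent 3 (value 48)
Step 4: Item 2 -> Agent 3 (value 44)
Step 5: Total welfare = 42 + 48 + 44 = 134

134


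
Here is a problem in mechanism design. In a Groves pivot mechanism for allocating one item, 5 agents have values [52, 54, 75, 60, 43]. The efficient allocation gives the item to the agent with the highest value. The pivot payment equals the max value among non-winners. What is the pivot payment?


Step 1: The efficient winner is agent 2 with value 75
Step 2: Other agents' values: [52, 54, 60, 43]
Step 3: Pivot payment = max(others) = 60
Step 4: The winner pays 60

60


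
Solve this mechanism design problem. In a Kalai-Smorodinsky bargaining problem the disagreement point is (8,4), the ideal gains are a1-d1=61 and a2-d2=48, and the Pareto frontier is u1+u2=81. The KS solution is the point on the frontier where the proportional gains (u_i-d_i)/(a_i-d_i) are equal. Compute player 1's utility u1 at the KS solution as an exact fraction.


Step 1: At the KS point, (u1-d1)/r1 = (u2-d2)/r2 = t and u1+u2 = 81
Step 2: u1 = d1 + r1*t and u2 = d2 + r2*t, so (d1 + r1*t) + (d2 + r2*t) = 81
Step 3: t = (81 - 8 - 4)/(61 + 48) = 69/109
Step 4: u1 = d1 + r1*t = 8 + 61 * 69/109 = 5081/109
Step 5: (Check: u2 = d2 + r2*t = 3748/109; u1+u2 = 5081/109 + 3748/109 = 81, on the frontier.)

5081/109


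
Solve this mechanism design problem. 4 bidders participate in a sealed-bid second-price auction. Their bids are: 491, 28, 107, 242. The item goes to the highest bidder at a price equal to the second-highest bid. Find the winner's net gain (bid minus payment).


Step 1: Sort bids in descending order: 491, 242, 107, 28
Step 2: The winning bid is the highest: 491
Step 3: The payment equals the second-highest bid: 242
Step 4: Surplus = winner's bid - payment = 491 - 242 = 249

249


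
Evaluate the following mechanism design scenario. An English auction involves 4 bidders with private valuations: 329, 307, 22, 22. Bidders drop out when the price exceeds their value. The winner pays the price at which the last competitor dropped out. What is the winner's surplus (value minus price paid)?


Step 1: Identify the highest value: 329
Step 2: Identify the second-highest value: 307
Step 3: The final price = second-highest value = 307
Step 4: Surplus = 329 - 307 = 22

22


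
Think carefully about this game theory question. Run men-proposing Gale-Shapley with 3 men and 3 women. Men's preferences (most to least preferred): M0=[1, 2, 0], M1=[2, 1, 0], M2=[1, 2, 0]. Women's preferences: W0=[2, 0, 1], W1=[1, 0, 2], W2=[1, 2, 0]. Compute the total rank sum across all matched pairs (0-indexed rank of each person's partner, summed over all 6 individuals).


Step 1: Run Gale-Shapley (men propose, women hold best offer):
  M0 proposes to W1; she accepts
  M1 proposes to W2; she accepts
  M2 proposes to W1; rejected
  M2 proposes to W2; rejected
  M2 proposes to W0; she accepts
Step 2: Final matching: W0-M2, W1-M0, W2-M1
Step 3: 0-indexed ranks (man's rank of his match, then woman's): 2 + 0 + 0 + 1 + 0 + 0
Step 4: Total rank sum = 3

3


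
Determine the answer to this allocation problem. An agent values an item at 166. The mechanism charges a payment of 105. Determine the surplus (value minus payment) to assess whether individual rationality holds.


Step 1: Surplus = value - payment = 166 - 105 = 61
Step 2: IR is satisfied (surplus >= 0)

61


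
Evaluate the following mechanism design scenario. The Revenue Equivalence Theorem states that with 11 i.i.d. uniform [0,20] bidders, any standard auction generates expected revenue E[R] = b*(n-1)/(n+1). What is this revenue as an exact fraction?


Step 1: By Revenue Equivalence, expected revenue = b*(n-1)/(n+1)
Step 2: Substituting n = 11, b = 20
Step 3: Revenue = 20*(11-1)/(11+1) = 20*10/12
Step 4: Revenue = 200/12 = 50/3

50/3


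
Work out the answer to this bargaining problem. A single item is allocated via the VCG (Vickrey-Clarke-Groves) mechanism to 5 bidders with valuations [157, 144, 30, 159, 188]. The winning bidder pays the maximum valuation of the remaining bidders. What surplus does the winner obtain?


Step 1: The winner is the agent with the highest value: agent 4 with value 188
Step 2: Values of other agents: [157, 144, 30, 159]
Step 3: VCG payment = max of others' values = 159
Step 4: Surplus = 188 - 159 = 29

29


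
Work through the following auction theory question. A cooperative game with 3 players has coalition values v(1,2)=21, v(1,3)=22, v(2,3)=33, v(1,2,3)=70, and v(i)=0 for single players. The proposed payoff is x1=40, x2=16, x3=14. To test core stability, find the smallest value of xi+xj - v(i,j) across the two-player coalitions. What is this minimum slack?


Step 1: Slack for coalition (1,2): x1+x2 - v12 = 56 - 21 = 35
Step 2: Slack for coalition (1,3): x1+x3 - v13 = 54 - 22 = 32
Step 3: Slack for coalition (2,3): x2+x3 - v23 = 30 - 33 = -3
Step 4: Minimum slack = min(35, 32, -3) = -3, attained by (2,3); coalition (2,3) can block (slack < 0), so the allocation is not in the core

-3


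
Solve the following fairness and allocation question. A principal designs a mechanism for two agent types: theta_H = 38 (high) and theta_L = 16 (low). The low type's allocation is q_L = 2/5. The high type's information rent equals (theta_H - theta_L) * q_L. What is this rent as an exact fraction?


Step 1: theta_H - theta_L = 38 - 16 = 22
Step 2: Information rent = (theta_H - theta_L) * q_L
Step 3: = 22 * 2/5
Step 4: = 44/5

44/5


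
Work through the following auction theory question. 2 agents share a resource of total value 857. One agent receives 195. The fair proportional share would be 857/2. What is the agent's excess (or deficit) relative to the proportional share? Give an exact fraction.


Step 1: Proportional share = 857/2
Step 2: Agent's actual allocation = 195
Step 3: Excess = 195 - 857/2 = -467/2

-467/2


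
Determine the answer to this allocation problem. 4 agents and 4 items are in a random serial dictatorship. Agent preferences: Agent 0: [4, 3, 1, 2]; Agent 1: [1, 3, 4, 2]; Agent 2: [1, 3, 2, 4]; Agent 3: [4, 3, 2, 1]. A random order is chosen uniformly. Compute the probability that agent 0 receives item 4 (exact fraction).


Step 1: Agent 0 wants item 4
Step 2: There are 24 possible orderings of agents
Step 3: In 12 orderings, agent 0 gets item 4
Step 4: Probability = 12/24 = 1/2

1/2


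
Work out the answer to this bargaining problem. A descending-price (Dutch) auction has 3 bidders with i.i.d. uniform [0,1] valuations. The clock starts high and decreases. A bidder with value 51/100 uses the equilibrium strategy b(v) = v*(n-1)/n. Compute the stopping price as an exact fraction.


Step 1: Dutch auctions are strategically equivalent to first-price auctions
Step 2: The equilibrium bid is b(v) = v*(n-1)/n
Step 3: b = 51/100 * 2/3
Step 4: b = 17/50

17/50


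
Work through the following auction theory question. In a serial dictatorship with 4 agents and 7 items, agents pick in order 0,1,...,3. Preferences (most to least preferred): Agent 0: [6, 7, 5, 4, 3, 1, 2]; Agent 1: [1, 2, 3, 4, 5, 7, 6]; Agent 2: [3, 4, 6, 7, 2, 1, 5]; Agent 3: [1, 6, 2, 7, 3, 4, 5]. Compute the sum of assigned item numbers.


Step 1: Agent 0 picks item 6
Step 2: Agent 1 picks item 1
Step 3: Agent 2 picks item 3
Step 4: Agent 3 picks item 2
Step 5: Sum = 6 + 1 + 3 + 2 = 12

12


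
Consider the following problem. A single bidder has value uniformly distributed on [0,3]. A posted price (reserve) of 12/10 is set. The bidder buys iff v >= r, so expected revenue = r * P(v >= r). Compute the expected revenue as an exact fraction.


Step 1: Posted price r = 6/5, value support [0,3]
Step 2: P(v >= r) = (3 - 6/5)/3 = 3/5
Step 3: Expected revenue = r * P(v >= r) = 6/5 * 3/5
Step 4: Revenue = 18/25

18/25


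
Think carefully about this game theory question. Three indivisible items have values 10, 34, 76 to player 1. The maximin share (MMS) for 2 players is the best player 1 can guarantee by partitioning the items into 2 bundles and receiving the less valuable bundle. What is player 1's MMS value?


Step 1: Item values = 10, 34, 76
Step 2: Enumerate all 2-bundle partitions and take the smaller bundle:
  Partition 1: {10} vs {34,76} -> bundles 10, 110; min = 10
  Partition 2: {34} vs {10,76} -> bundles 34, 86; min = 34
  Partition 3: {76} vs {10,34} -> bundles 76, 44; min = 44
Step 3: MMS = max(10, 34, 44) = 44

44


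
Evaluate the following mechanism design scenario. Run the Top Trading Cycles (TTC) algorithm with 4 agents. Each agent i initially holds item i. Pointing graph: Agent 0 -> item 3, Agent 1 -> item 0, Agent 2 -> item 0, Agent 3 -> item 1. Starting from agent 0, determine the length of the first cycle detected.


Step 1: Trace the pointer graph from agent 0: 0 -> 3 -> 1 -> 0
Step 2: A cycle is detected when we revisit agent 0
Step 3: The cycle is: 0 -> 3 -> 1 -> 0
Step 4: Cycle length = 3

3


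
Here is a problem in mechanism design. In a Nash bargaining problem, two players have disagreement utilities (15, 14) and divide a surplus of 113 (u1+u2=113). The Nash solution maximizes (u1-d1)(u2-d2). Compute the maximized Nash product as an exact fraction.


Step 1: The Nash solution splits surplus symmetrically above the disagreement point
Step 2: u1 = (total + d1 - d2)/2 = (113 + 15 - 14)/2 = 57
Step 3: u2 = (total - d1 + d2)/2 = (113 - 15 + 14)/2 = 56
Step 4: Nash product = (57 - 15) * (56 - 14)
Step 5: = 42 * 42 = 1764

1764


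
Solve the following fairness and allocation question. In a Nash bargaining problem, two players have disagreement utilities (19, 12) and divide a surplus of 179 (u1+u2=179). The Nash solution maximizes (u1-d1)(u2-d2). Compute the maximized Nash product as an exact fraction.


Step 1: The Nash solution splits surplus symmetrically above the disagreement point
Step 2: u1 = (total + d1 - d2)/2 = (179 + 19 - 12)/2 = 93
Step 3: u2 = (total - d1 + d2)/2 = (179 - 19 + 12)/2 = 86
Step 4: Nash product = (93 - 19) * (86 - 12)
Step 5: = 74 * 74 = 5476

5476


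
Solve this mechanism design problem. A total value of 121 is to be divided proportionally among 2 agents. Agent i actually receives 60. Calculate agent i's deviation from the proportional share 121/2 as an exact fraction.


Step 1: Proportional share = 121/2
Step 2: Agent's actual allocation = 60
Step 3: Excess = 60 - 121/2 = -1/2

-1/2


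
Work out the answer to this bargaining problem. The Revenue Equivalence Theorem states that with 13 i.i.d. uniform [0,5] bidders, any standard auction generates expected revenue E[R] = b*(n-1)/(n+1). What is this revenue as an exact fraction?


Step 1: By Revenue Equivalence, expected revenue = b*(n-1)/(n+1)
Step 2: Substituting n = 13, b = 5
Step 3: Revenue = 5*(13-1)/(13+1) = 5*12/14
Step 4: Revenue = 60/14 = 30/7

30/7


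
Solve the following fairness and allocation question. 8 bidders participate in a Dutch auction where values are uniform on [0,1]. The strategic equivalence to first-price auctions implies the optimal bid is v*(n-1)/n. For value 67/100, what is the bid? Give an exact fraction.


Step 1: Dutch auctions are strategically equivalent to first-price auctions
Step 2: The equilibrium bid is b(v) = v*(n-1)/n
Step 3: b = 67/100 * 7/8
Step 4: b = 469/800

469/800


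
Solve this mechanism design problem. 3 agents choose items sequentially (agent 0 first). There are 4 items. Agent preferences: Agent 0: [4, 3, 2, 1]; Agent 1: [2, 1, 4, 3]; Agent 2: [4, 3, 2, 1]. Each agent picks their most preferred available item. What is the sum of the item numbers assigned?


Step 1: Agent 0 picks item 4
Step 2: Agent 1 picks item 2
Step 3: Agent 2 picks item 3
Step 4: Sum = 4 + 2 + 3 = 9

9


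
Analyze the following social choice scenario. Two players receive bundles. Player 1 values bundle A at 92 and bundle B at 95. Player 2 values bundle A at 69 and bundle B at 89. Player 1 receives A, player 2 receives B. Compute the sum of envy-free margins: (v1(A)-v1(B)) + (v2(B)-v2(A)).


Step 1: Player 1's margin = v1(A) - v1(B) = 92 - 95 = -3
Step 2: Player 2's margin = v2(B) - v2(A) = 89 - 69 = 20
Step 3: Total margin = -3 + 20 = 17

17


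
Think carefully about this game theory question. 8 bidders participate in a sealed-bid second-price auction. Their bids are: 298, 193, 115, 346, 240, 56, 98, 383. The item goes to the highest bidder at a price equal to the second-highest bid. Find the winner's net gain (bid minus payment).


Step 1: Sort bids in descending order: 383, 346, 298, 240, 193, 115, 98, 56
Step 2: The winning bid is the highest: 383
Step 3: The payment equals the second-highest bid: 346
Step 4: Surplus = winner's bid - payment = 383 - 346 = 37

37


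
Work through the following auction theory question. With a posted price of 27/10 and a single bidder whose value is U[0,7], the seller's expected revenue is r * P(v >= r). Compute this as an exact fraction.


Step 1: Posted price r = 27/10, value support [0,7]
Step 2: P(v >= r) = (7 - 27/10)/7 = 43/70
Step 3: Expected revenue = r * P(v >= r) = 27/10 * 43/70
Step 4: Revenue = 1161/700

1161/700


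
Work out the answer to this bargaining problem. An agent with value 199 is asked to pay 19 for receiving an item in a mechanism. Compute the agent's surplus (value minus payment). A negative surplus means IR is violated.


Step 1: Surplus = value - payment = 199 - 19 = 180
Step 2: IR is satisfied (surplus >= 0)

180


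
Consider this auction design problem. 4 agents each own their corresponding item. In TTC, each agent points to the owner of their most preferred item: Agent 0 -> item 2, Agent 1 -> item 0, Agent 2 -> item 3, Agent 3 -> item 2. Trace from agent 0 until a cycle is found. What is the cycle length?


Step 1: Trace the pointer graph from agent 0: 0 -> 2 -> 3 -> 2
Step 2: A cycle is detected when we revisit agent 2
Step 3: The cycle is: 2 -> 3 -> 2
Step 4: Cycle length = 2

2


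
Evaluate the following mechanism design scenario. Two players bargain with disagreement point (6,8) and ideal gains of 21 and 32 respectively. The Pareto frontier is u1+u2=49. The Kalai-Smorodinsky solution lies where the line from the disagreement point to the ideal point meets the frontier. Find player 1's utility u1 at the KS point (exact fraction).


Step 1: At the KS point, (u1-d1)/r1 = (u2-d2)/r2 = t and u1+u2 = 49
Step 2: u1 = d1 + r1*t and u2 = d2 + r2*t, so (d1 + r1*t) + (d2 + r2*t) = 49
Step 3: t = (49 - 6 - 8)/(21 + 32) = 35/53
Step 4: u1 = d1 + r1*t = 6 + 21 * 35/53 = 1053/53
Step 5: (Check: u2 = d2 + r2*t = 1544/53; u1+u2 = 1053/53 + 1544/53 = 49, on the frontier.)

1053/53


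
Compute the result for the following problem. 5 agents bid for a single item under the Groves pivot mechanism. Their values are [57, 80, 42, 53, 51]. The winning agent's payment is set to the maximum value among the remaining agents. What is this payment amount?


Step 1: The efficient winner is agent 1 with value 80
Step 2: Other agents' values: [57, 42, 53, 51]
Step 3: Pivot payment = max(others) = 57
Step 4: The winner pays 57

57


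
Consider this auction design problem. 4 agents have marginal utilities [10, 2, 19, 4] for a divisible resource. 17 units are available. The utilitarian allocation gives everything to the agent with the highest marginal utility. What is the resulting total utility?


Step 1: The marginal utilities are [10, 2, 19, 4]
Step 2: The highest marginal utility is 19
Step 3: All 17 units go to that agent
Step 4: Total utility = 19 * 17 = 323

323


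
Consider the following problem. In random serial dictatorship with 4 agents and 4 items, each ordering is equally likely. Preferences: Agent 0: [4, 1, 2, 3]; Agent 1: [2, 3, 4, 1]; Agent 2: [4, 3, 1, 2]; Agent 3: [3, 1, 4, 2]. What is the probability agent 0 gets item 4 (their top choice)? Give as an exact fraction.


Step 1: Agent 0 wants item 4
Step 2: There are 24 possible orderings of agents
Step 3: In 12 orderings, agent 0 gets item 4
Step 4: Probability = 12/24 = 1/2

1/2


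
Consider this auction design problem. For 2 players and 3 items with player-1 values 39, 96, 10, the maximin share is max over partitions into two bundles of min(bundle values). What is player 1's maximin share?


Step 1: Item values = 39, 96, 10
Step 2: Enumerate all 2-bundle partitions and take the smaller bundle:
  Partition 1: {39} vs {96,10} -> bundles 39, 106; min = 39
  Partition 2: {96} vs {39,10} -> bundles 96, 49; min = 49
  Partition 3: {10} vs {39,96} -> bundles 10, 135; min = 10
Step 3: MMS = max(39, 49, 10) = 49

49


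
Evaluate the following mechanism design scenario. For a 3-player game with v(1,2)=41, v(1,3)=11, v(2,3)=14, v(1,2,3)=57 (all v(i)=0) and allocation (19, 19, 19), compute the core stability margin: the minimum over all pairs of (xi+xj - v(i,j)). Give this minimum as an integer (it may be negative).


Step 1: Slack for coalition (1,2): x1+x2 - v12 = 38 - 41 = -3
Step 2: Slack for coalition (1,3): x1+x3 - v13 = 38 - 11 = 27
Step 3: Slack for coalition (2,3): x2+x3 - v23 = 38 - 14 = 24
Step 4: Minimum slack = min(-3, 27, 24) = -3, attained by (1,2); coalition (1,2) can block (slack < 0), so the allocation is not in the core

-3


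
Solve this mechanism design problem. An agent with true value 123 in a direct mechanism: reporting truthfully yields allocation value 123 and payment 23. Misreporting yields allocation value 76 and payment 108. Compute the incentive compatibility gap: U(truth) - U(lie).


Step 1: U(truth) = value - payment = 123 - 23 = 100
Step 2: U(lie) = allocation - payment = 76 - 108 = -32
Step 3: IC gap = 100 - (-32) = 132

132


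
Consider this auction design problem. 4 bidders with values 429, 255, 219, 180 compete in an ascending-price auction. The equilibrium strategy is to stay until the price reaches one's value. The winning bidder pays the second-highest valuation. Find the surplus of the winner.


Step 1: Identify the highest value: 429
Step 2: Identify the second-highest value: 255
Step 3: The final price = second-highest value = 255
Step 4: Surplus = 429 - 255 = 174

174


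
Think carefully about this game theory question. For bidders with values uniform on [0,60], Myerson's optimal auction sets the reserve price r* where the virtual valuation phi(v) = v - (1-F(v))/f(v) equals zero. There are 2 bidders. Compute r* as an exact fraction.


Step 1: For U[0,60], F(v) = v/60 and f(v) = 1/60
Step 2: phi(v) = v - (1 - v/60)/(1/60) = v - (60 - v) = 2v - 60
Step 3: Set phi(r*) = 0: 2r* - 60 = 0
Step 4: r* = 60/2 = 30 (the number of bidders n = 2 does not enter)

30


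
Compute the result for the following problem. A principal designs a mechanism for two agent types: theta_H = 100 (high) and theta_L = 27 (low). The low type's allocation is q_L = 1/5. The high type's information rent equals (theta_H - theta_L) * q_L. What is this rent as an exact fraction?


Step 1: theta_H - theta_L = 100 - 27 = 73
Step 2: Information rent = (theta_H - theta_L) * q_L
Step 3: = 73 * 1/5
Step 4: = 73/5

73/5


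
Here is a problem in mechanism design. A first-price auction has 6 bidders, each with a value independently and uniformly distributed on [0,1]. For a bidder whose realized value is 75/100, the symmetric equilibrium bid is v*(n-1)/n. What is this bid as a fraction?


Step 1: The symmetric BNE bidding function is b(v) = v * (n-1) / n
Step 2: Substitute v = 3/4 and n = 6
Step 3: b = 3/4 * 5/6
Step 4: b = 5/8

5/8


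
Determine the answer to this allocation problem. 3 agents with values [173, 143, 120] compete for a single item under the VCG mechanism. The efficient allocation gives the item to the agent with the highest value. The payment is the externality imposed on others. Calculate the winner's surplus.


Step 1: The winner is the agent with the highest value: agent 0 with value 173
Step 2: Values of other agents: [143, 120]
Step 3: VCG payment = max of others' values = 143
Step 4: Surplus = 173 - 143 = 30

30


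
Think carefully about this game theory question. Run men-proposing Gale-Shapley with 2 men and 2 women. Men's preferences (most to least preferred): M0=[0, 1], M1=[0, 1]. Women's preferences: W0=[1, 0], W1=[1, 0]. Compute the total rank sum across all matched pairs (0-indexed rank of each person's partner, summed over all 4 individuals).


Step 1: Run Gale-Shapley (men propose, women hold best offer):
  M0 proposes to W0; she accepts
  M1 proposes to W0; she switches from M0
  M0 proposes to W1; she accepts
Step 2: Final matching: W0-M1, W1-M0
Step 3: 0-indexed ranks (man's rank of his match, then woman's): 0 + 0 + 1 + 1
Step 4: Total rank sum = 2

2


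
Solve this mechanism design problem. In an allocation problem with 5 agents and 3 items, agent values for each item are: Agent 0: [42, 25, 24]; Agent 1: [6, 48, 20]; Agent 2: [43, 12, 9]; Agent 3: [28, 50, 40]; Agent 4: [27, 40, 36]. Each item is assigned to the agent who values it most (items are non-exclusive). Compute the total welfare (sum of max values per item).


Step 1: For each item, find the maximum value among all agents.
Step 2: Item 0 -> Agent 2 (value 43)
Step 3: Item 1 -> Agent 3 (value 50)
Step 4: Item 2 -> Agent 3 (value 40)
Step 5: Total welfare = 43 + 50 + 40 = 133

133


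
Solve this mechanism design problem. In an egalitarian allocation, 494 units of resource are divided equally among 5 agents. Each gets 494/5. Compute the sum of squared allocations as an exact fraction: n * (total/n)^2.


Step 1: Each agent's share = 494/5
Step 2: Square of each share = (494/5)^2 = 244036/25
Step 3: Sum of squares = 5 * 244036/25 = 244036/5

244036/5


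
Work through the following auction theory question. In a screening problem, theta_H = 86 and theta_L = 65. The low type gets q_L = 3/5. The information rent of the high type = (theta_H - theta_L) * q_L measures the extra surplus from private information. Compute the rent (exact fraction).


Step 1: theta_H - theta_L = 86 - 65 = 21
Step 2: Information rent = (theta_H - theta_L) * q_L
Step 3: = 21 * 3/5
Step 4: = 63/5

63/5


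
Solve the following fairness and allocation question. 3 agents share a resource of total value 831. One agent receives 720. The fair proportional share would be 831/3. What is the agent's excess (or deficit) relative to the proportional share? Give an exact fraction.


Step 1: Proportional share = 831/3 = 277
Step 2: Agent's actual allocation = 720
Step 3: Excess = 720 - 277 = 443

443


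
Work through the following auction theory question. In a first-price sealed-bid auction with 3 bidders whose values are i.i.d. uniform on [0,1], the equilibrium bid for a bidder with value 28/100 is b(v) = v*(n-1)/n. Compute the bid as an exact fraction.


Step 1: The symmetric BNE bidding function is b(v) = v * (n-1) / n
Step 2: Substitute v = 7/25 and n = 3
Step 3: b = 7/25 * 2/3
Step 4: b = 14/75

14/75


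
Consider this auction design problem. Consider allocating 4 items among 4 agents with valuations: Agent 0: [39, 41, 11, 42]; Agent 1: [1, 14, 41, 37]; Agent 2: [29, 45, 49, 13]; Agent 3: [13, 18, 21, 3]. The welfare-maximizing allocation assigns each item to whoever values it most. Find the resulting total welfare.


Step 1: For each item, find the maximum value among all agents.
Step 2: Item 0 -> Agent 0 (value 39)
Step 3: Item 1 -> Agent 2 (value 45)
Step 4: Item 2 -> Agent 2 (value 49)
Step 5: Item 3 -> Agent 0 (value 42)
Step 6: Total welfare = 39 + 45 + 49 + 42 = 175

175


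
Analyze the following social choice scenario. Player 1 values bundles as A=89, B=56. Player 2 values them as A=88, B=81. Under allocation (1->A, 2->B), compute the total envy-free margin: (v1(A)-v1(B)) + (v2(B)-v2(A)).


Step 1: Player 1's margin = v1(A) - v1(B) = 89 - 56 = 33
Step 2: Player 2's margin = v2(B) - v2(A) = 81 - 88 = -7
Step 3: Total margin = 33 + -7 = 26

26


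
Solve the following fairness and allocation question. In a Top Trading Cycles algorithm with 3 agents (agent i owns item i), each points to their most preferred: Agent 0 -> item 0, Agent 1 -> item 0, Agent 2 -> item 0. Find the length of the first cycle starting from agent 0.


Step 1: Trace the pointer graph from agent 0: 0 -> 0
Step 2: A cycle is detected when we revisit agent 0
Step 3: The cycle is: 0 -> 0
Step 4: Cycle length = 1

1


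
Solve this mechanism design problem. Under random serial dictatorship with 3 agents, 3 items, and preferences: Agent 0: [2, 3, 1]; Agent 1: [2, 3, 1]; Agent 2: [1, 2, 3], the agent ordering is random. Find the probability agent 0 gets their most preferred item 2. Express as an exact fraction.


Step 1: Agent 0 wants item 2
Step 2: There are 6 possible orderings of agents
Step 3: In 3 orderings, agent 0 gets item 2
Step 4: Probability = 3/6 = 1/2

1/2


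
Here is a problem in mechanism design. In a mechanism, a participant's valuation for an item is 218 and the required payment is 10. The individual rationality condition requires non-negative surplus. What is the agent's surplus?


Step 1: Surplus = value - payment = 218 - 10 = 208
Step 2: IR is satisfied (surplus >= 0)

208


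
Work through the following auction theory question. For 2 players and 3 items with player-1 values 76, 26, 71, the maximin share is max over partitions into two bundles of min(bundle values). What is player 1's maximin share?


Step 1: Item values = 76, 26, 71
Step 2: Enumerate all 2-bundle partitions and take the smaller bundle:
  Partition 1: {76} vs {26,71} -> bundles 76, 97; min = 76
  Partition 2: {26} vs {76,71} -> bundles 26, 147; min = 26
  Partition 3: {71} vs {76,26} -> bundles 71, 102; min = 71
Step 3: MMS = max(76, 26, 71) = 76

76


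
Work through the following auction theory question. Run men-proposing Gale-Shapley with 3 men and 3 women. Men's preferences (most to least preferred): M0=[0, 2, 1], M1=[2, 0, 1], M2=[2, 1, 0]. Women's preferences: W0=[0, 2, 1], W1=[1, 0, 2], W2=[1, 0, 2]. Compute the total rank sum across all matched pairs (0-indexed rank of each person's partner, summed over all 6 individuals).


Step 1: Run Gale-Shapley (men propose, women hold best offer):
  M0 proposes to W0; she accepts
  M1 proposes to W2; she accepts
  M2 proposes to W2; rejected
  M2 proposes to W1; she accepts
Step 2: Final matching: W0-M0, W1-M2, W2-M1
Step 3: 0-indexed ranks (man's rank of his match, then woman's): 0 + 0 + 1 + 2 + 0 + 0
Step 4: Total rank sum = 3

3


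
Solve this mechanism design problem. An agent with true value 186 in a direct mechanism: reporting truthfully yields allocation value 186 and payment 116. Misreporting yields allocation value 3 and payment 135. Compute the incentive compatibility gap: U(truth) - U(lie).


Step 1: U(truth) = value - payment = 186 - 116 = 70
Step 2: U(lie) = allocation - payment = 3 - 135 = -132
Step 3: IC gap = 70 - (-132) = 202

202


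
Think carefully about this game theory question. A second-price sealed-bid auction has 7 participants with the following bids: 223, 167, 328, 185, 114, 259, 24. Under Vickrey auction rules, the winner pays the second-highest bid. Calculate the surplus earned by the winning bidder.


Step 1: Sort bids in descending order: 328, 259, 223, 185, 167, 114, 24
Step 2: The winning bid is the highest: 328
Step 3: The payment equals the second-highest bid: 259
Step 4: Surplus = winner's bid - payment = 328 - 259 = 69

69


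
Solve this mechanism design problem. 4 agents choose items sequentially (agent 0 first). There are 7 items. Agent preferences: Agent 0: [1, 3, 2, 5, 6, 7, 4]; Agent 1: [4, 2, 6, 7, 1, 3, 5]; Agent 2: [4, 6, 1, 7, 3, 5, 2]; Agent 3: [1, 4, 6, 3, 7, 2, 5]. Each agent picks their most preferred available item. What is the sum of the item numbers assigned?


Step 1: Agent 0 picks item 1
Step 2: Agent 1 picks item 4
Step 3: Agent 2 picks item 6
Step 4: Agent 3 picks item 3
Step 5: Sum = 1 + 4 + 6 + 3 = 14

14


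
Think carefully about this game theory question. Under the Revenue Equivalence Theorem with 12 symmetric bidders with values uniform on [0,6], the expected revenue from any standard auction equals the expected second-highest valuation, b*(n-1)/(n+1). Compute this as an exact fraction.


Step 1: By Revenue Equivalence, expected revenue = b*(n-1)/(n+1)
Step 2: Substituting n = 12, b = 6
Step 3: Revenue = 6*(12-1)/(12+1) = 6*11/13
Step 4: Revenue = 66/13

66/13
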